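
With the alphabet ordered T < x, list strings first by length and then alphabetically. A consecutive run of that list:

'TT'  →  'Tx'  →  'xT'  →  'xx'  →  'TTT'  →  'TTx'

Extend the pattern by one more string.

Treat TTx as a base-2 numeral over the given alphabet and add one, carrying through any trailing x's.

TxT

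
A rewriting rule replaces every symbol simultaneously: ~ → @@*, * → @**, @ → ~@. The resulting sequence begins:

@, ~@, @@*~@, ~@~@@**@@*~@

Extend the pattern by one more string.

@@*~@@@*~@~@@**@**~@~@@**@@*~@

Apply φ to ~@~@@**@@*~@ symbol by symbol: ~→@@*, @→~@, ~→@@*, @→~@, @→~@, *→@**, *→@**, @→~@, @→~@, *→@**, ~→@@*, @→~@; joined: @@* ~@ @@* ~@ ~@ @** @** ~@ ~@ @** @@* ~@.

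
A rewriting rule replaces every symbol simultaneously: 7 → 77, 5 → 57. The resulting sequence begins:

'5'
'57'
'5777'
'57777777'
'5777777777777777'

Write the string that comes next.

Applying the rule to each of the 16 symbols of 5777777777777777 gives the pieces 57 77 77 77 77 77 77 77 77 77 77 77 77 77 77 77, which concatenate to the answer.

57777777777777777777777777777777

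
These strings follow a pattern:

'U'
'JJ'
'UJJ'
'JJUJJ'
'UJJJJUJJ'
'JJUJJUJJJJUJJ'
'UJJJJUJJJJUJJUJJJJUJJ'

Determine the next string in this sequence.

JJUJJUJJJJUJJUJJJJUJJJJUJJUJJJJUJJ

Each term (from the third on) is the two preceding terms concatenated in order: term 3 = U·JJ = UJJ.
So term 8 is JJUJJUJJJJUJJ·UJJJJUJJJJUJJUJJJJUJJ.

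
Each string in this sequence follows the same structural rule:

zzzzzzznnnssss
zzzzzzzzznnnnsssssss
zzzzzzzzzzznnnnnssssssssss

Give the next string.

zzzzzzzzzzzzznnnnnnsssssssssssss

Reading off run lengths: z runs 7, 9, 11; n runs 3, 4, 5; s runs 4, 7, 10 — each is linear in n, where the shown terms are n = 2, 3, 4.
For the next term, n = 5, so the run lengths are 13, 6, 13.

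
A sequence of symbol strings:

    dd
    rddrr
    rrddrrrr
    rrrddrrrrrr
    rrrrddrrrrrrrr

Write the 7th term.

Each term wraps the previous one in r on the left and rr on the right.
From rrrrddrrrrrrrr, 2 further steps: rrrrddrrrrrrrr → rrrrrddrrrrrrrrrr → (answer).

rrrrrrddrrrrrrrrrrrr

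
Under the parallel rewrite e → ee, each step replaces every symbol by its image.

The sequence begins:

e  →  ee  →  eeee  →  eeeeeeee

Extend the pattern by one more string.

eeeeeeeeeeeeeeee

Apply φ to eeeeeeee symbol by symbol: e→ee, e→ee, e→ee, e→ee, e→ee, e→ee, e→ee, e→ee; joined: ee ee ee ee ee ee ee ee.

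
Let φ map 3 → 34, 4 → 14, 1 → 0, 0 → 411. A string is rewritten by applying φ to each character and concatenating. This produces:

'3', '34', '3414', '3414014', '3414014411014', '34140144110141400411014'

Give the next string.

Replace each of the 23 characters of 34140144110141400411014 in place — 34 14 0 14 411 0 14 14 0 0 411 0 14 0 14 411 411 14 0 0 411 0 14 — and concatenate.

341401441101414004110140144114111400411014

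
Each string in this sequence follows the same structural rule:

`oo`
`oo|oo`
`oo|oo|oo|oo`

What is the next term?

Every step duplicates the string with '|' between the halves.
One more doubling of oo|oo|oo|oo gives the answer.

oo|oo|oo|oo|oo|oo|oo|oo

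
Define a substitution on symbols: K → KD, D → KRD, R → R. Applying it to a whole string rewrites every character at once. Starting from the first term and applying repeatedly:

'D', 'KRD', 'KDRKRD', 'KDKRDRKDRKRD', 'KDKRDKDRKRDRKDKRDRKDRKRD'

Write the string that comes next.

φ(KDKRDKDRKRDRKDKRDRKDRKRD) expands symbol-by-symbol to KD KRD KD R KRD KD KRD R KD R KRD R KD KRD KD R KRD R KD KRD R KD R KRD; joining the 24 pieces gives the next term.

KDKRDKDRKRDKDKRDRKDRKRDRKDKRDKDRKRDRKDKRDRKDRKRD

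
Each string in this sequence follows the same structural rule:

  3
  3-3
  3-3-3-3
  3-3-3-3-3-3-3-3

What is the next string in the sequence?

Every step duplicates the string with '-' between the halves.
One more doubling of 3-3-3-3-3-3-3-3 gives the answer.

3-3-3-3-3-3-3-3-3-3-3-3-3-3-3-3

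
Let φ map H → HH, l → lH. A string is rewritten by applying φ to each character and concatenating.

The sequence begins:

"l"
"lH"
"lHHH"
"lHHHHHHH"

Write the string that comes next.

lHHHHHHHHHHHHHHH

Rewriting each symbol of lHHHHHHH: l→lH, H→HH, H→HH, H→HH, H→HH, H→HH, H→HH, H→HH, which concatenates to lH HH HH HH HH HH HH HH.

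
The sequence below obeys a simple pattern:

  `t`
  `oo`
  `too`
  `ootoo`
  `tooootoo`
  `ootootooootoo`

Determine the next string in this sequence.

tooootooootootooootoo

This is a Fibonacci-style word recurrence s(k) = s(k−2)·s(k−1): e.g. t·oo = too.
The next term joins tooootoo and ootootooootoo.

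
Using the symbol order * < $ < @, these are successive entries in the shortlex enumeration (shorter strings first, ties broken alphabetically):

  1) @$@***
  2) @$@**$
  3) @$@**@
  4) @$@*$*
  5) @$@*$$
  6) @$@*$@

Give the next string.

The successor of @$@*$@ increments the rightmost position that isn't already @ and resets every position after it to *.

@$@*@*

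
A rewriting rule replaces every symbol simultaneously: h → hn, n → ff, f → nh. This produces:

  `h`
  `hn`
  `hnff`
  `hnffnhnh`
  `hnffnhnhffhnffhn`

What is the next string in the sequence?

Applying the rule to each of the 16 symbols of hnffnhnhffhnffhn gives the pieces hn ff nh nh ff hn ff hn nh nh hn ff nh nh hn ff, which concatenate to the answer.

hnffnhnhffhnffhnnhnhhnffnhnhhnff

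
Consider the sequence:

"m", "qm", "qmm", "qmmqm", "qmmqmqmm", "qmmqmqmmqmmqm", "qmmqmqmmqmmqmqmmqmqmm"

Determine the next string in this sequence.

From term 3 onward, concatenate the last term with the second-to-last: qm·m = qmm, qmm·qm = qmmqm, …
Continuing: qmmqmqmmqmmqmqmmqmqmm · qmmqmqmmqmmqm gives term 8.

qmmqmqmmqmmqmqmmqmqmmqmmqmqmmqmmqm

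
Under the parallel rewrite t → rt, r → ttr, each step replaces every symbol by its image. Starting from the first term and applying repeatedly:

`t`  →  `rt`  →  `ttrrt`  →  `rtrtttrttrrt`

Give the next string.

Rewriting each symbol of rtrtttrttrrt: r→ttr, t→rt, r→ttr, t→rt, t→rt, t→rt, r→ttr, t→rt, t→rt, r→ttr, r→ttr, t→rt, which concatenates to ttr rt ttr rt rt rt ttr rt rt ttr ttr rt.

ttrrtttrrtrtrtttrrtrtttrttrrt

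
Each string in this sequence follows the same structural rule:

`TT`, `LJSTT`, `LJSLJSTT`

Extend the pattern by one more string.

The strings grow by a fixed prefix LJS each time.
Applying this once more to LJSLJSTT:

LJSLJSLJSTT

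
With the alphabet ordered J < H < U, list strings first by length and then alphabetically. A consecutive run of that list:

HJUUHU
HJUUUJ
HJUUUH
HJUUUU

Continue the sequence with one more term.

The successor of HJUUUU increments the rightmost position that isn't already U and resets every position after it to J.

HHJJJJ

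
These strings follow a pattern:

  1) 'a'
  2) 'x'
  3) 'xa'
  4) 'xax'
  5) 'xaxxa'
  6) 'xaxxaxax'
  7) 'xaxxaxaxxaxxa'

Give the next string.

xaxxaxaxxaxxaxaxxaxax

Each term (from the third on) is the previous term followed by the one before it: term 3 = x·a = xa.
So term 8 is xaxxaxaxxaxxa·xaxxaxax.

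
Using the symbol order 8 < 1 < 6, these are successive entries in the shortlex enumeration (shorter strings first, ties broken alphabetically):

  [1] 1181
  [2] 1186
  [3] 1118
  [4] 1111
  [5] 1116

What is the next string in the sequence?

1168

The successor of 1116 increments the rightmost position that isn't already 6 and resets every position after it to 8.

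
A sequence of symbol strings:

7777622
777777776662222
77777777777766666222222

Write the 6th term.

77777777777777777777777766666666666222222222222

Term n consists of 4n 7's, followed by 2n-1 6's, followed by 2n 2's (n = 1, 2, …).
Setting n = 6 gives 24, 11, 12 characters in each block.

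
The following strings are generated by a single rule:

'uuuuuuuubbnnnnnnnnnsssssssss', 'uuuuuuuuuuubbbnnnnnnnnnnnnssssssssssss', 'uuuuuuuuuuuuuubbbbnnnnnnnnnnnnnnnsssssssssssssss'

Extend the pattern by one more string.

uuuuuuuuuuuuuuuuubbbbbnnnnnnnnnnnnnnnnnnssssssssssssssssss

Term n consists of 3n+2 u's, followed by n b's, followed by 3n+3 n's, followed by 3n+3 s's, where the shown terms are n = 2, 3, 4.
For the next term, n = 5, so the run lengths are 17, 5, 18, 18.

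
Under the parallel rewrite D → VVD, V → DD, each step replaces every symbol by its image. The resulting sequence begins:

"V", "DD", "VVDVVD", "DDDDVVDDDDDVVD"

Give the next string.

Rewriting the 14 symbols of DDDDVVDDDDDVVD one by one yields VVD VVD VVD VVD DD DD VVD VVD VVD VVD VVD DD DD VVD; concatenated:

VVDVVDVVDVVDDDDDVVDVVDVVDVVDVVDDDDDVVD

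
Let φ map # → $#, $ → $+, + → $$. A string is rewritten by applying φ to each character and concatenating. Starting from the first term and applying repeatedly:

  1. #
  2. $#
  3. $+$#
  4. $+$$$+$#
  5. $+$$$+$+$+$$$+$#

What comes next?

$+$$$+$+$+$$$+$$$+$$$+$+$+$$$+$#

Replace each of the 16 characters of $+$$$+$+$+$$$+$# in place — $+ $$ $+ $+ $+ $$ $+ $$ $+ $$ $+ $+ $+ $$ $+ $# — and concatenate.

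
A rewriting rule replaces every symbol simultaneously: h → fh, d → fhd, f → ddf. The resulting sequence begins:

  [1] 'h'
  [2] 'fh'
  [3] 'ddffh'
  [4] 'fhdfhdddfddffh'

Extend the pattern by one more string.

φ(fhdfhdddfddffh) expands symbol-by-symbol to ddf fh fhd ddf fh fhd fhd fhd ddf fhd fhd ddf ddf fh; joining the 14 pieces gives the next term.

ddffhfhdddffhfhdfhdfhdddffhdfhdddfddffh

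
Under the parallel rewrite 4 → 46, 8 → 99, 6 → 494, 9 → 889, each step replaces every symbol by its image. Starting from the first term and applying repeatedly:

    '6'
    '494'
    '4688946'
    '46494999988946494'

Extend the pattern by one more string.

4649446889468898898898899999889464944688946

φ(46494999988946494) expands symbol-by-symbol to 46 494 46 889 46 889 889 889 889 99 99 889 46 494 46 889 46; joining the 17 pieces gives the next term.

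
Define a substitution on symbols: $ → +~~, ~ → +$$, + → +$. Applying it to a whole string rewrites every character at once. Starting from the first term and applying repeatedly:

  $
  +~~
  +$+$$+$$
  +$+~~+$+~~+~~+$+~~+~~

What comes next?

Rewriting the 21 symbols of +$+~~+$+~~+~~+$+~~+~~ one by one yields +$ +~~ +$ +$$ +$$ +$ +~~ +$ +$$ +$$ +$ +$$ +$$ +$ +~~ +$ +$$ +$$ +$ +$$ +$$; concatenated:

+$+~~+$+$$+$$+$+~~+$+$$+$$+$+$$+$$+$+~~+$+$$+$$+$+$$+$$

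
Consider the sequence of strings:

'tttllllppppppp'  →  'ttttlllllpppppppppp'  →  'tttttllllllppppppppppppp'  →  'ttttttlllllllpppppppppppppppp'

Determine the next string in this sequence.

tttttttllllllllppppppppppppppppppp

Reading off run lengths: t runs 3, 4, 5, 6; l runs 4, 5, 6, 7; p runs 7, 10, 13, 16 — each is linear in n, where the shown terms are n = 2, 3, 4, 5.
For the next term, n = 6, so the run lengths are 7, 8, 19.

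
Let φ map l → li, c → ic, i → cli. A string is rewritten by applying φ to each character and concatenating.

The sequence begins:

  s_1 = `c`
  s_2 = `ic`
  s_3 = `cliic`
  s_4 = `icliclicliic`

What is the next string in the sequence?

cliiclicliiclicliicliclicliic

Apply φ to icliclicliic symbol by symbol: i→cli, c→ic, l→li, i→cli, c→ic, l→li, i→cli, c→ic, l→li, i→cli, i→cli, c→ic; joined: cli ic li cli ic li cli ic li cli cli ic.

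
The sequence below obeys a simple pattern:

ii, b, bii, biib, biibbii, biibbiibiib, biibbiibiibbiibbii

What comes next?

This is a Fibonacci-style word recurrence s(k) = s(k−1)·s(k−2): e.g. b·ii = bii.
The next term joins biibbiibiibbiibbii and biibbiibiib.

biibbiibiibbiibbiibiibbiibiib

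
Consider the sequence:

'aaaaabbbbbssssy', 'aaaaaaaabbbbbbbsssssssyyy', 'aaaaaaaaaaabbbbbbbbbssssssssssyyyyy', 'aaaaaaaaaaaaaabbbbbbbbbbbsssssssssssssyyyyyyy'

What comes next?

The n-th term is 3n+2 a's then 2n+3 b's then 3n+1 s's then 2n-1 y's (n = 1, 2, …).
At n = 5 the blocks have lengths 17, 13, 16, 9.

aaaaaaaaaaaaaaaaabbbbbbbbbbbbbssssssssssssssssyyyyyyyyy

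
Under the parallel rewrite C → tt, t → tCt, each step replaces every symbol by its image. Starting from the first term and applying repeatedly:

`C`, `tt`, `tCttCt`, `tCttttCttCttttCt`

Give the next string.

tCttttCttCttCttCttttCttCttttCttCttCttCttttCt

Applying the rule to each of the 16 symbols of tCttttCttCttttCt gives the pieces tCt tt tCt tCt tCt tCt tt tCt tCt tt tCt tCt tCt tCt tt tCt, which concatenate to the answer.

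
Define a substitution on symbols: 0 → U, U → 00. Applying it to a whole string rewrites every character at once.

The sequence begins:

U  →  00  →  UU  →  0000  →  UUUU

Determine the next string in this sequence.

00000000

Rewriting each symbol of UUUU: U→00, U→00, U→00, U→00, which concatenates to 00 00 00 00.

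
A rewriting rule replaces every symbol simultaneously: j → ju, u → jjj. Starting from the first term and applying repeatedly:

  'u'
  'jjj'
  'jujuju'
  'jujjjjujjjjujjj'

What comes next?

φ(jujjjjujjjjujjj) expands symbol-by-symbol to ju jjj ju ju ju ju jjj ju ju ju ju jjj ju ju ju; joining the 15 pieces gives the next term.

jujjjjujujujujjjjujujujujjjjujuju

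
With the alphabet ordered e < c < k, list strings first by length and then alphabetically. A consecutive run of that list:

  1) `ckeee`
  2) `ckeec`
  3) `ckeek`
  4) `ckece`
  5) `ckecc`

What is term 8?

Continuing the enumeration 3 steps past ckecc: ckecc → ckeck → ckeke → (answer).

ckekc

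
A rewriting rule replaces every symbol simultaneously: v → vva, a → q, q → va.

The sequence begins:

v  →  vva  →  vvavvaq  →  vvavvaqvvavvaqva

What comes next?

vvavvaqvvavvaqvavvavvaqvvavvaqvavvaq

φ(vvavvaqvvavvaqva) expands symbol-by-symbol to vva vva q vva vva q va vva vva q vva vva q va vva q; joining the 16 pieces gives the next term.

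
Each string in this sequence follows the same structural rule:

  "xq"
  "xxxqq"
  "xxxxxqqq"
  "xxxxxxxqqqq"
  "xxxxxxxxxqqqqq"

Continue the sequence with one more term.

xxxxxxxxxxxqqqqqq

Term n consists of 2n-1 x's, followed by n q's (n = 1, 2, …).
At n = 6 the blocks have lengths 11, 6.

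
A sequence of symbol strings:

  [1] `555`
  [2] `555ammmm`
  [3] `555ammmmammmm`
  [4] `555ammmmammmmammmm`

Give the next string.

Every step adds ammmm to the end: s(k+1) = s(k)·ammmm.
One more step from 555ammmmammmmammmm gives the answer.

555ammmmammmmammmmammmm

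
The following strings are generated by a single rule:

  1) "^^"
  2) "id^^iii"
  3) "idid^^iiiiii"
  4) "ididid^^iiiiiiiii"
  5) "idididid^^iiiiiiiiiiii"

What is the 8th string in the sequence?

ididididididid^^iiiiiiiiiiiiiiiiiiiii

Each term wraps the previous one in id on the left and iii on the right.
From idididid^^iiiiiiiiiiii, 3 further steps: idididid^^iiiiiiiiiiii → ididididid^^iiiiiiiiiiiiiii → idididididid^^iiiiiiiiiiiiiiiiii → (answer).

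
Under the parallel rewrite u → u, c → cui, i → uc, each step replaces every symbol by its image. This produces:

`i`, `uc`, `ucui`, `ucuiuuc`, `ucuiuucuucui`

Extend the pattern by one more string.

Rewriting each symbol of ucuiuucuucui: u→u, c→cui, u→u, i→uc, u→u, u→u, c→cui, u→u, u→u, c→cui, u→u, i→uc, which concatenates to u cui u uc u u cui u u cui u uc.

ucuiuucuucuiuucuiuuc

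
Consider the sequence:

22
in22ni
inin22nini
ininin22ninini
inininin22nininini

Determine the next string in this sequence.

Every step adds in to the front and ni to the end of the previous string.
So the next term is in·inininin22nininini·ni.

ininininin22ninininini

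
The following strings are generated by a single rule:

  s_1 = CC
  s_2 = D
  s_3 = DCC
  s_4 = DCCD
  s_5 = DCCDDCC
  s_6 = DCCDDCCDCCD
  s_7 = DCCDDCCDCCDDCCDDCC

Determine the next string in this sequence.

DCCDDCCDCCDDCCDDCCDCCDDCCDCCD

This is a Fibonacci-style word recurrence s(k) = s(k−1)·s(k−2): e.g. D·CC = DCC.
The next term joins DCCDDCCDCCDDCCDDCC and DCCDDCCDCCD.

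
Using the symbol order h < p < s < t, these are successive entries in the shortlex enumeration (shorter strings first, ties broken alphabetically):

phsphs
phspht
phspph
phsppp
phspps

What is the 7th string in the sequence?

phspsh

Advancing 2 positions from phspps through phspps → phsppt reaches term 7.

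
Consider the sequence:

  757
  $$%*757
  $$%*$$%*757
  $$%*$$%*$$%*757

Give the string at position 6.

$$%*$$%*$$%*$$%*$$%*757

Every step adds $$%* at the front: s(k+1) = $$%*·s(k).
From $$%*$$%*$$%*757, 2 further steps: $$%*$$%*$$%*757 → $$%*$$%*$$%*$$%*757 → (answer).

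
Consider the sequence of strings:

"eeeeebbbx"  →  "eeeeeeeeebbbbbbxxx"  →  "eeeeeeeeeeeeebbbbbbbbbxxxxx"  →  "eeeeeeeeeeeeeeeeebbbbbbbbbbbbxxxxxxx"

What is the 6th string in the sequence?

Term n consists of 4n+1 e's, followed by 3n b's, followed by 2n-1 x's (n = 1, 2, …).
For term 6, n = 6, so the run lengths are 25, 18, 11.

eeeeeeeeeeeeeeeeeeeeeeeeebbbbbbbbbbbbbbbbbbxxxxxxxxxxx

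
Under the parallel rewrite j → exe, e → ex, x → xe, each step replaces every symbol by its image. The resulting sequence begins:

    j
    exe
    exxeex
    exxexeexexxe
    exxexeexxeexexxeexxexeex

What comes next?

exxexeexxeexexxexeexexxeexxexeexexxexeexxeexexxe

Applying the rule to each of the 24 symbols of exxexeexxeexexxeexxexeex gives the pieces ex xe xe ex xe ex ex xe xe ex ex xe ex xe xe ex ex xe xe ex xe ex ex xe, which concatenate to the answer.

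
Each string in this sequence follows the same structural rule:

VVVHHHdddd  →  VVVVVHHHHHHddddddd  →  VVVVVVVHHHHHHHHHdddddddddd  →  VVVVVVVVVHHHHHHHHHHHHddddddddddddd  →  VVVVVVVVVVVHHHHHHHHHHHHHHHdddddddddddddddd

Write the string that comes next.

Term n consists of 2n+1 V's, followed by 3n H's, followed by 3n+1 d's (n = 1, 2, …).
At n = 6 the blocks have lengths 13, 18, 19.

VVVVVVVVVVVVVHHHHHHHHHHHHHHHHHHddddddddddddddddddd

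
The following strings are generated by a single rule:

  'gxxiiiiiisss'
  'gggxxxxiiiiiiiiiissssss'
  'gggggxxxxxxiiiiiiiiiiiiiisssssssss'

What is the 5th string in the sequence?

The n-th term is 2n-1 g's then 2n x's then 4n+2 i's then 3n s's (n = 1, 2, …).
For term 5, n = 5, so the run lengths are 9, 10, 22, 15.

gggggggggxxxxxxxxxxiiiiiiiiiiiiiiiiiiiiiisssssssssssssss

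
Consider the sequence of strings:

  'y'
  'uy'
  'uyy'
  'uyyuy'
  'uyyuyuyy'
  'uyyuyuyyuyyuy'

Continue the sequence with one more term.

From term 3 onward, concatenate the last term with the second-to-last: uy·y = uyy, uyy·uy = uyyuy, …
Continuing: uyyuyuyyuyyuy · uyyuyuyy gives term 7.

uyyuyuyyuyyuyuyyuyuyy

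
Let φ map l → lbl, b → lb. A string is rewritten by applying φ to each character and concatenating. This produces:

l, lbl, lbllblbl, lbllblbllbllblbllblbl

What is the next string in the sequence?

Rewriting the 21 symbols of lbllblbllbllblbllblbl one by one yields lbl lb lbl lbl lb lbl lb lbl lbl lb lbl lbl lb lbl lb lbl lbl lb lbl lb lbl; concatenated:

lbllblbllbllblbllblbllbllblbllbllblbllblbllbllblbllblbl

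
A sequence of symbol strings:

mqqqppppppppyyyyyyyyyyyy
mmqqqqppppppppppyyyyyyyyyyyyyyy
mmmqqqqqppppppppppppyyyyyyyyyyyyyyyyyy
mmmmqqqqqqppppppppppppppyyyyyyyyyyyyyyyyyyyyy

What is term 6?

The n-th term is n-2 m's then n q's then 2n+2 p's then 3n+3 y's, where the shown terms are n = 3, 4, 5, 6.
For term 6, n = 8, so the run lengths are 6, 8, 18, 27.

mmmmmmqqqqqqqqppppppppppppppppppyyyyyyyyyyyyyyyyyyyyyyyyyyy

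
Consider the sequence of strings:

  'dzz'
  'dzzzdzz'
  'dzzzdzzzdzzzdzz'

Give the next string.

Every step duplicates the string with 'z' between the halves.
So the next term is two copies of dzzzdzzzdzzzdzz with 'z' between the halves.

dzzzdzzzdzzzdzzzdzzzdzzzdzzzdzz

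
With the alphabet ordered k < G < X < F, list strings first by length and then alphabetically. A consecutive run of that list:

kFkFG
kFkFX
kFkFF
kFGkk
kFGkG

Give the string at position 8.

kFGGk

Stepping forward 3 times from kFGkG: kFGkG → kFGkX → kFGkF, then the target.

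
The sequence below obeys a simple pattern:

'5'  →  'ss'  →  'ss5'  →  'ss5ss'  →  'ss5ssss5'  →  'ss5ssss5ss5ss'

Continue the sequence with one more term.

ss5ssss5ss5ssss5ssss5

From term 3 onward, concatenate the last term with the second-to-last: ss·5 = ss5, ss5·ss = ss5ss, …
Continuing: ss5ssss5ss5ss · ss5ssss5 gives term 7.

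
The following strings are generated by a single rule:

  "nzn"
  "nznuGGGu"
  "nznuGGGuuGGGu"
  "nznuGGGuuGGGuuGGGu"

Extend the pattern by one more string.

nznuGGGuuGGGuuGGGuuGGGu

The strings grow by a fixed suffix uGGGu each time.
One more step from nznuGGGuuGGGuuGGGu gives the answer.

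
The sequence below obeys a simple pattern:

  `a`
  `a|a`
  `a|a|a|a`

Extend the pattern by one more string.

s(k+1) = s(k)·|·s(k) — each term doubles the last with '|' between the halves.
Doubling a|a|a|a with '|' between the halves:

a|a|a|a|a|a|a|a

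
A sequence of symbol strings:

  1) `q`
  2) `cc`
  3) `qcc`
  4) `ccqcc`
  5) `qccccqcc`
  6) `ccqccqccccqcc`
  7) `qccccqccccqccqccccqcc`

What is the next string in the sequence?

This is a Fibonacci-style word recurrence s(k) = s(k−2)·s(k−1): e.g. q·cc = qcc.
Continuing: ccqccqccccqcc · qccccqccccqccqccccqcc gives term 8.

ccqccqccccqccqccccqccccqccqccccqcc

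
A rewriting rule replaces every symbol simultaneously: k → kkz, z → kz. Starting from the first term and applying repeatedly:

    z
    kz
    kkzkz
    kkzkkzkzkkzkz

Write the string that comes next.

kkzkkzkzkkzkkzkzkkzkzkkzkkzkzkkzkz

Replace each of the 13 characters of kkzkkzkzkkzkz in place — kkz kkz kz kkz kkz kz kkz kz kkz kkz kz kkz kz — and concatenate.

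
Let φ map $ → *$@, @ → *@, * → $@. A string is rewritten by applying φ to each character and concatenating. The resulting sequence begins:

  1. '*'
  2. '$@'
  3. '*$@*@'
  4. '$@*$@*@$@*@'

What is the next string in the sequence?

Rewriting each symbol of $@*$@*@$@*@: $→*$@, @→*@, *→$@, $→*$@, @→*@, *→$@, @→*@, $→*$@, @→*@, *→$@, @→*@, which concatenates to *$@ *@ $@ *$@ *@ $@ *@ *$@ *@ $@ *@.

*$@*@$@*$@*@$@*@*$@*@$@*@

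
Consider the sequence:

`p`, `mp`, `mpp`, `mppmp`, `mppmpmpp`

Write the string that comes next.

Each term (from the third on) is the previous term followed by the one before it: term 3 = mp·p = mpp.
Continuing: mppmpmpp · mppmp gives term 6.

mppmpmppmppmp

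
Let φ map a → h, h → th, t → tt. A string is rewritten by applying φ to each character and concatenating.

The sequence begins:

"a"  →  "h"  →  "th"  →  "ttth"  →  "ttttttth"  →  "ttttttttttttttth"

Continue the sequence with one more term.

Rewriting the 16 symbols of ttttttttttttttth one by one yields tt tt tt tt tt tt tt tt tt tt tt tt tt tt tt th; concatenated:

ttttttttttttttttttttttttttttttth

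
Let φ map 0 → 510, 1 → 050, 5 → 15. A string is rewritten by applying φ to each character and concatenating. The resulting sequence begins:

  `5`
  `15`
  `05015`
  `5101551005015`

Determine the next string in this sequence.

Rewriting the 13 symbols of 5101551005015 one by one yields 15 050 510 050 15 15 050 510 510 15 510 050 15; concatenated:

1505051005015150505105101551005015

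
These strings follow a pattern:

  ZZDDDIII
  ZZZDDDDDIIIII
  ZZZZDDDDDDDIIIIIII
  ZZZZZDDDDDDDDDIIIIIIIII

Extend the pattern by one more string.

The n-th term is n+1 Z's then 2n+1 D's then 2n+1 I's (n = 1, 2, …).
For the next term, n = 5, so the run lengths are 6, 11, 11.

ZZZZZZDDDDDDDDDDDIIIIIIIIIII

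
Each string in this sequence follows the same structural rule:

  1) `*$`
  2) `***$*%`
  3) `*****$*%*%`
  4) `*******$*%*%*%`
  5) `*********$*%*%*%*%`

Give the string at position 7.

s(k+1) = **·s(k)·*%, so each term gains ** as a prefix and *% as a suffix.
From *********$*%*%*%*%, 2 further steps: *********$*%*%*%*% → ***********$*%*%*%*%*% → (answer).

*************$*%*%*%*%*%*%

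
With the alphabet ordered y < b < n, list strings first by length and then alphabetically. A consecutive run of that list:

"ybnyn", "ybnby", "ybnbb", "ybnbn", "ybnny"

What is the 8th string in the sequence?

ynyyy

Advancing 3 positions from ybnny through ybnny → ybnnb → ybnnn reaches term 8.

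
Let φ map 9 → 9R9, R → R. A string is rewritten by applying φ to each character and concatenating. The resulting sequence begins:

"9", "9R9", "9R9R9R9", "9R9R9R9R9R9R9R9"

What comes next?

9R9R9R9R9R9R9R9R9R9R9R9R9R9R9R9

Replace each of the 15 characters of 9R9R9R9R9R9R9R9 in place — 9R9 R 9R9 R 9R9 R 9R9 R 9R9 R 9R9 R 9R9 R 9R9 — and concatenate.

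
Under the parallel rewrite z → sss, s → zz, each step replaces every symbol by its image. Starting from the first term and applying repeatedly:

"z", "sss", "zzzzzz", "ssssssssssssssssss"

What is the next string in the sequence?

Rewriting the 18 symbols of ssssssssssssssssss one by one yields zz zz zz zz zz zz zz zz zz zz zz zz zz zz zz zz zz zz; concatenated:

zzzzzzzzzzzzzzzzzzzzzzzzzzzzzzzzzzzz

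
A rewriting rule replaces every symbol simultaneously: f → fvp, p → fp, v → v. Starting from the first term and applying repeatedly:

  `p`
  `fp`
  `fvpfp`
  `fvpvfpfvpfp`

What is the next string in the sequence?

fvpvfpvfvpfpfvpvfpfvpfp

Expanding fvpvfpfvpfp: f→fvp, v→v, p→fp, v→v, f→fvp, p→fp, f→fvp, v→v, p→fp, f→fvp, p→fp. Concatenated: fvp v fp v fvp fp fvp v fp fvp fp.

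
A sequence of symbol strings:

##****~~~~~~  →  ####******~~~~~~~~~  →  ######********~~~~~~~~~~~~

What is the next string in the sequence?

########**********~~~~~~~~~~~~~~~

Reading off run lengths: # runs 2, 4, 6; * runs 4, 6, 8; ~ runs 6, 9, 12 — each is linear in n (n = 1, 2, …).
At n = 4 the blocks have lengths 8, 10, 15.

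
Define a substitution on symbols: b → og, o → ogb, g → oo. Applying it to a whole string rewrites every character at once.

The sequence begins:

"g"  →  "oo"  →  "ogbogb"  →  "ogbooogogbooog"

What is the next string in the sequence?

Rewriting the 14 symbols of ogbooogogbooog one by one yields ogb oo og ogb ogb ogb oo ogb oo og ogb ogb ogb oo; concatenated:

ogbooogogbogbogbooogbooogogbogbogboo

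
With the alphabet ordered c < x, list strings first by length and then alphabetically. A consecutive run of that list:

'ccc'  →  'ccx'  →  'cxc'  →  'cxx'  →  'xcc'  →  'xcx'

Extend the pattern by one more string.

Treat xcx as a base-2 numeral over the given alphabet and add one, carrying through any trailing x's.

xxc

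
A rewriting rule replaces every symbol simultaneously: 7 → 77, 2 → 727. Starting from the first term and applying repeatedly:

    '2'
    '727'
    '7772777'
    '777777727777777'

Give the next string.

Rewriting the 15 symbols of 777777727777777 one by one yields 77 77 77 77 77 77 77 727 77 77 77 77 77 77 77; concatenated:

7777777777777772777777777777777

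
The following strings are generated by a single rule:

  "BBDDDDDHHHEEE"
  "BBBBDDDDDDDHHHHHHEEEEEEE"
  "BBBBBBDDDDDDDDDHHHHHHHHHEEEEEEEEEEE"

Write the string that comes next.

BBBBBBBBDDDDDDDDDDDHHHHHHHHHHHHEEEEEEEEEEEEEEE

Reading off run lengths: B runs 2, 4, 6; D runs 5, 7, 9; H runs 3, 6, 9; E runs 3, 7, 11 — each is linear in n (n = 1, 2, …).
Setting n = 4 gives 8, 11, 12, 15 characters in each block.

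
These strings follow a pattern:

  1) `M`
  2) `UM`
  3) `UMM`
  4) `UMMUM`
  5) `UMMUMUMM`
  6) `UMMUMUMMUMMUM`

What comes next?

UMMUMUMMUMMUMUMMUMUMM

Each term (from the third on) is the previous term followed by the one before it: term 3 = UM·M = UMM.
So term 7 is UMMUMUMMUMMUM·UMMUMUMM.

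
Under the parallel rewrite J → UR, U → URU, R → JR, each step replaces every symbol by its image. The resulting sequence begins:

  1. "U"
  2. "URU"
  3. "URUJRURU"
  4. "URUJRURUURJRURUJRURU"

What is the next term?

Rewriting the 20 symbols of URUJRURUURJRURUJRURU one by one yields URU JR URU UR JR URU JR URU URU JR UR JR URU JR URU UR JR URU JR URU; concatenated:

URUJRURUURJRURUJRURUURUJRURJRURUJRURUURJRURUJRURU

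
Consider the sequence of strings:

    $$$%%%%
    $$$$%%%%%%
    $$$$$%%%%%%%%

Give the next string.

Each string has the form $^{n+1} %^{2n}, where the shown terms are n = 2, 3, 4.
For the next term, n = 5, so the run lengths are 6, 10.

$$$$$$%%%%%%%%%%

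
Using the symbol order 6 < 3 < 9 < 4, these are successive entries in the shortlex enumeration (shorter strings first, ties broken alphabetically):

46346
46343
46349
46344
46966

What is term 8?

Advancing 3 positions from 46966 through 46966 → 46963 → 46969 reaches term 8.

46964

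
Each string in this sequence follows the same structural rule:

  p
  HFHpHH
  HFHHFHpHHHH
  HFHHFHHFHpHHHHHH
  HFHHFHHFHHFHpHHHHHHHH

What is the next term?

Each term wraps the previous one in HFH on the left and HH on the right.
Applying this once more to HFHHFHHFHHFHpHHHHHHHH:

HFHHFHHFHHFHHFHpHHHHHHHHHH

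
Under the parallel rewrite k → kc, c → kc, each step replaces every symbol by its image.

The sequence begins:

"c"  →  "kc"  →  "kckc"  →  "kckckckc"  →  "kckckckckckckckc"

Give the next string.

kckckckckckckckckckckckckckckckc

Applying the rule to each of the 16 symbols of kckckckckckckckc gives the pieces kc kc kc kc kc kc kc kc kc kc kc kc kc kc kc kc, which concatenate to the answer.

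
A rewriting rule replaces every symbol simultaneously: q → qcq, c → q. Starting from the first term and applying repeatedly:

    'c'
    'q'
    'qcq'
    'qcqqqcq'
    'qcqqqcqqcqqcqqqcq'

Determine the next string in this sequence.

φ(qcqqqcqqcqqcqqqcq) expands symbol-by-symbol to qcq q qcq qcq qcq q qcq qcq q qcq qcq q qcq qcq qcq q qcq; joining the 17 pieces gives the next term.

qcqqqcqqcqqcqqqcqqcqqqcqqcqqqcqqcqqcqqqcq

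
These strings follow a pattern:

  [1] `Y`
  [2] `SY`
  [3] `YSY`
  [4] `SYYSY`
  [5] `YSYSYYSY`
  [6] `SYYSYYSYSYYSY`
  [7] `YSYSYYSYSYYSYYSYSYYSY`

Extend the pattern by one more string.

SYYSYYSYSYYSYYSYSYYSYSYYSYYSYSYYSY

This is a Fibonacci-style word recurrence s(k) = s(k−2)·s(k−1): e.g. Y·SY = YSY.
Continuing: SYYSYYSYSYYSY · YSYSYYSYSYYSYYSYSYYSY gives term 8.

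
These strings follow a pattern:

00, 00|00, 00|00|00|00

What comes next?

Every step duplicates the string with '|' between the halves.
So the next term is two copies of 00|00|00|00 with '|' between the halves.

00|00|00|00|00|00|00|00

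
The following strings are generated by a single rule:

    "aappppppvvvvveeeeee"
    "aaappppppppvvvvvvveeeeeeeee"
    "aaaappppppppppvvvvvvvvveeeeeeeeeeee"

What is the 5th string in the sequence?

aaaaaappppppppppppppvvvvvvvvvvvvveeeeeeeeeeeeeeeeee

Each string has the form a^{n} p^{2n+2} v^{2n+1} e^{3n}, where the shown terms are n = 2, 3, 4.
Setting n = 6 gives 6, 14, 13, 18 characters in each block.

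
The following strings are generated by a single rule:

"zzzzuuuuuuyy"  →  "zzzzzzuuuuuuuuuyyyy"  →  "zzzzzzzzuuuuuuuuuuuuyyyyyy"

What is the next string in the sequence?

zzzzzzzzzzuuuuuuuuuuuuuuuyyyyyyyy

The n-th term is 2n z's then 3n u's then 2n-2 y's, where the shown terms are n = 2, 3, 4.
For the next term, n = 5, so the run lengths are 10, 15, 8.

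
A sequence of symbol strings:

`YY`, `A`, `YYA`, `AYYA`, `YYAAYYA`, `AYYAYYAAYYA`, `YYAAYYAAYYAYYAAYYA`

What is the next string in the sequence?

AYYAYYAAYYAYYAAYYAAYYAYYAAYYA

Each term (from the third on) is the two preceding terms concatenated in order: term 3 = YY·A = YYA.
The next term joins AYYAYYAAYYA and YYAAYYAAYYAYYAAYYA.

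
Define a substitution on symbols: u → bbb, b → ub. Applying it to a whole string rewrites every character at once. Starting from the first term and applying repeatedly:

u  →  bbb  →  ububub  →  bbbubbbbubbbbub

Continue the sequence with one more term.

Replace each of the 15 characters of bbbubbbbubbbbub in place — ub ub ub bbb ub ub ub ub bbb ub ub ub ub bbb ub — and concatenate.

ubububbbbububububbbbububububbbbub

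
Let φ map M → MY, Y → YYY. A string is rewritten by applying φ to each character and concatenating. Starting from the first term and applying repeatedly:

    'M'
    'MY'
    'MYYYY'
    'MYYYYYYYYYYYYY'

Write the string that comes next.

MYYYYYYYYYYYYYYYYYYYYYYYYYYYYYYYYYYYYYYYY

φ(MYYYYYYYYYYYYY) expands symbol-by-symbol to MY YYY YYY YYY YYY YYY YYY YYY YYY YYY YYY YYY YYY YYY; joining the 14 pieces gives the next term.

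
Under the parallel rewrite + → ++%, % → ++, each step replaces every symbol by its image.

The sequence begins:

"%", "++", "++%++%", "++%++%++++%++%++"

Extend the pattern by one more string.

Rewriting the 16 symbols of ++%++%++++%++%++ one by one yields ++% ++% ++ ++% ++% ++ ++% ++% ++% ++% ++ ++% ++% ++ ++% ++%; concatenated:

++%++%++++%++%++++%++%++%++%++++%++%++++%++%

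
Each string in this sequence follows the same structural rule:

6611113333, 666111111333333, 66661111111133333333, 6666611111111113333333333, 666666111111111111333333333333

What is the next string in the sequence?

66666661111111111111133333333333333

Reading off run lengths: 6 runs 2, 3, 4, 5, 6; 1 runs 4, 6, 8, 10, 12; 3 runs 4, 6, 8, 10, 12 — each is linear in n, where the shown terms are n = 2, 3, 4, 5, 6.
At n = 7 the blocks have lengths 7, 14, 14.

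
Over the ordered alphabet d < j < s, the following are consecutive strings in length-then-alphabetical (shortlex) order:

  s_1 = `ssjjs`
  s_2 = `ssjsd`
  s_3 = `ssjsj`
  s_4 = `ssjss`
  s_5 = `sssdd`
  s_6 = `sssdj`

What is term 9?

sssjj

Stepping forward 3 times from sssdj: sssdj → sssds → sssjd, then the target.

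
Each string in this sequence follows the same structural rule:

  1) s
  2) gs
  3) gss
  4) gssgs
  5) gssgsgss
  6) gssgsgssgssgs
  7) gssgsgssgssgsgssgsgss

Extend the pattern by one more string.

gssgsgssgssgsgssgsgssgssgsgssgssgs

This is a Fibonacci-style word recurrence s(k) = s(k−1)·s(k−2): e.g. gs·s = gss.
Continuing: gssgsgssgssgsgssgsgss · gssgsgssgssgs gives term 8.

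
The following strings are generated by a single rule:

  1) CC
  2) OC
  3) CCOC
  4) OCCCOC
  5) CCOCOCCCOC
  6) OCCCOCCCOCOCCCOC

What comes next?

CCOCOCCCOCOCCCOCCCOCOCCCOC

This is a Fibonacci-style word recurrence s(k) = s(k−2)·s(k−1): e.g. CC·OC = CCOC.
Continuing: CCOCOCCCOC · OCCCOCCCOCOCCCOC gives term 7.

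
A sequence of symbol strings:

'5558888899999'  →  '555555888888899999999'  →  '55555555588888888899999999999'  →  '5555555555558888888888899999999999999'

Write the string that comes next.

555555555555555888888888888899999999999999999

Term n consists of 3n 5's, followed by 2n+3 8's, followed by 3n+2 9's (n = 1, 2, …).
For the next term, n = 5, so the run lengths are 15, 13, 17.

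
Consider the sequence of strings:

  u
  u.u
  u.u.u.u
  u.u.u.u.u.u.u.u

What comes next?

s(k+1) = s(k)·.·s(k) — each term doubles the last with '.' between the halves.
Doubling u.u.u.u.u.u.u.u with '.' between the halves:

u.u.u.u.u.u.u.u.u.u.u.u.u.u.u.u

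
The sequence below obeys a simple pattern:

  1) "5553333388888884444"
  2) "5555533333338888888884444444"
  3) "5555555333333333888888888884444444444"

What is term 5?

5555555555533333333333338888888888888884444444444444444

Each string has the form 5^{2n-1} 3^{2n+1} 8^{2n+3} 4^{3n-2}, where the shown terms are n = 2, 3, 4.
Setting n = 6 gives 11, 13, 15, 16 characters in each block.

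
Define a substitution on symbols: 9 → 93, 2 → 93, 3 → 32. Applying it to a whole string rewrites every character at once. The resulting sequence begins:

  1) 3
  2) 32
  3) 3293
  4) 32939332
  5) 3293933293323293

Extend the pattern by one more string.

Replace each of the 16 characters of 3293933293323293 in place — 32 93 93 32 93 32 32 93 93 32 32 93 32 93 93 32 — and concatenate.

32939332933232939332329332939332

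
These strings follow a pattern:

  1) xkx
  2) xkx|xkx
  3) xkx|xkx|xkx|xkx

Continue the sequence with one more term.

s(k+1) = s(k)·|·s(k) — each term doubles the last with '|' between the halves.
Doubling xkx|xkx|xkx|xkx with '|' between the halves:

xkx|xkx|xkx|xkx|xkx|xkx|xkx|xkx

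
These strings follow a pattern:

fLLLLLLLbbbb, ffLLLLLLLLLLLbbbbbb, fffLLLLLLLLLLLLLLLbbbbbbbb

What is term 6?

ffffffLLLLLLLLLLLLLLLLLLLLLLLLLLLbbbbbbbbbbbbbb

Reading off run lengths: f runs 1, 2, 3; L runs 7, 11, 15; b runs 4, 6, 8 — each is linear in n, where the shown terms are n = 2, 3, 4.
Setting n = 7 gives 6, 27, 14 characters in each block.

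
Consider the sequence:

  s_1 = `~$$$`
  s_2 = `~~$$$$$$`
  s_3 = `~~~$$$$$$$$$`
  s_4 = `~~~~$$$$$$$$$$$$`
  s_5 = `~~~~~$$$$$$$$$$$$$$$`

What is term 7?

~~~~~~~$$$$$$$$$$$$$$$$$$$$$

The n-th term is n ~'s then 3n $'s (n = 1, 2, …).
For term 7, n = 7, so the run lengths are 7, 21.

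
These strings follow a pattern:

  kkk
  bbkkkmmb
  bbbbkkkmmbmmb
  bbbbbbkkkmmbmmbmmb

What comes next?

Each term wraps the previous one in bb on the left and mmb on the right.
One more step from bbbbbbkkkmmbmmbmmb gives the answer.

bbbbbbbbkkkmmbmmbmmbmmb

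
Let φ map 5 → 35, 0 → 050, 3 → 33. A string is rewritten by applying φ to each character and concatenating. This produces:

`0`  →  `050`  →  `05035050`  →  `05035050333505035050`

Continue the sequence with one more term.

Replace each of the 20 characters of 05035050333505035050 in place — 050 35 050 33 35 050 35 050 33 33 33 35 050 35 050 33 35 050 35 050 — and concatenate.

050350503335050350503333333505035050333505035050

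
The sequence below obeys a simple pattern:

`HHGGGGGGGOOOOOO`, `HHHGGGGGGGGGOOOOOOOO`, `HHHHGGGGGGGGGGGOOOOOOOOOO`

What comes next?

The n-th term is n-1 H's then 2n+1 G's then 2n O's, where the shown terms are n = 3, 4, 5.
Setting n = 6 gives 5, 13, 12 characters in each block.

HHHHHGGGGGGGGGGGGGOOOOOOOOOOOO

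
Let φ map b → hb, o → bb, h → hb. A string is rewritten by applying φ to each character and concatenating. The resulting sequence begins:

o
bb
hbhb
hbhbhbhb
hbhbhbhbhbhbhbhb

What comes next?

hbhbhbhbhbhbhbhbhbhbhbhbhbhbhbhb

Applying the rule to each of the 16 symbols of hbhbhbhbhbhbhbhb gives the pieces hb hb hb hb hb hb hb hb hb hb hb hb hb hb hb hb, which concatenate to the answer.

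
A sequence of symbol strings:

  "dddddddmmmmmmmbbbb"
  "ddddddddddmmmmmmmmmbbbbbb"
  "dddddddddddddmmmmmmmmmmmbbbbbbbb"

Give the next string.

Reading off run lengths: d runs 7, 10, 13; m runs 7, 9, 11; b runs 4, 6, 8 — each is linear in n, where the shown terms are n = 2, 3, 4.
Setting n = 5 gives 16, 13, 10 characters in each block.

ddddddddddddddddmmmmmmmmmmmmmbbbbbbbbbb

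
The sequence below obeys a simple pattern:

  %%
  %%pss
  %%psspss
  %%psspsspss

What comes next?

Every step adds pss to the end: s(k+1) = s(k)·pss.
Applying this once more to %%psspsspss:

%%psspsspsspss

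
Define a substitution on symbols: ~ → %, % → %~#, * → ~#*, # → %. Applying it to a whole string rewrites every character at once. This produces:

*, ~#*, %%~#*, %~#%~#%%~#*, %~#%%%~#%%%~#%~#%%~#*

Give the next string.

%~#%%%~#%~#%~#%%%~#%~#%~#%%%~#%%%~#%~#%%~#*

Applying the rule to each of the 21 symbols of %~#%%%~#%%%~#%~#%%~#* gives the pieces %~# % % %~# %~# %~# % % %~# %~# %~# % % %~# % % %~# %~# % % ~#*, which concatenate to the answer.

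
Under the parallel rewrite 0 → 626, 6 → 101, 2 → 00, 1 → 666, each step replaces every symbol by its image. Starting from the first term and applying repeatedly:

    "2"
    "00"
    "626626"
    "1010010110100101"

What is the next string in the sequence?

666626666626626666626666666626666626626666626666

Applying the rule to each of the 16 symbols of 1010010110100101 gives the pieces 666 626 666 626 626 666 626 666 666 626 666 626 626 666 626 666, which concatenate to the answer.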